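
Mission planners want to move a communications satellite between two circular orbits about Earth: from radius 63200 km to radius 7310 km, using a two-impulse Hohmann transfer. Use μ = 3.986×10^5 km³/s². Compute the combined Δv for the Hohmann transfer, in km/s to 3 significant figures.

Δv = 3.87 km/s

Transfer-ellipse semi-major axis a_t = (r₁ + r₂)/2 = (63200 + 7310)/2 = 35255 km.
Circular speed at r₁: v₁ = √(μ/r₁) = √(3.986×10^5/63200) = 2.5114 km/s.
On the transfer ellipse at r₁, vis-viva gives v_a = √[μ(2/r₁ − 1/a_t)] = 1.1436 km/s.
First burn Δv₁ = |v_a − v₁| = 1.3678 km/s.
At r₂, v₂ = √(μ/r₂) = 7.38431 km/s.
Transfer-orbit speed at r₂: v_p = √[μ(2/r₂ − 1/a_t)] = 9.88685 km/s.
Second burn Δv₂ = |v₂ − v_p| = 2.5025 km/s.
Δv = Δv₁ + Δv₂ = 1.3678 + 2.5025 = 3.870 km/s.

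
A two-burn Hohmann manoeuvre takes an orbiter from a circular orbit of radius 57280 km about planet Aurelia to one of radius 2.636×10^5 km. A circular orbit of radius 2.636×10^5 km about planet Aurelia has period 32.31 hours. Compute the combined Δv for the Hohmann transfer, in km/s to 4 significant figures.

From Kepler's third law T² = 4π²r³/μ at r = 2.636×10^5 km, T = 32.31 hours = 32.31 × 3600 s = 1.16316×10^5 s: μ = 4π²r³/T² = 5.34462×10^7 km³/s².
Semi-major axis of the transfer orbit: a_t = (57280 + 2.636×10^5)/2 = 1.6044×10^5 km.
At r₁ the circular-orbit speed is v₁ = √(μ/r₁) = 30.546 km/s.
Transfer-orbit speed at r₁ (vis-viva): v_p = √[μ(2/r₁ − 1/a_t)] = 39.154 km/s.
First burn Δv₁ = |v_p − v₁| = 8.608 km/s.
Circular speed at r₂: v₂ = √(μ/r₂) = 14.239 km/s.
Transfer-orbit speed at r₂: v_a = √[μ(2/r₂ − 1/a_t)] = 8.5081 km/s.
Second burn Δv₂ = |v₂ − v_a| = 5.731 km/s.
Δv = Δv₁ + Δv₂ = 8.608 + 5.731 = 14.34 km/s.

Δv = 14.34 km/s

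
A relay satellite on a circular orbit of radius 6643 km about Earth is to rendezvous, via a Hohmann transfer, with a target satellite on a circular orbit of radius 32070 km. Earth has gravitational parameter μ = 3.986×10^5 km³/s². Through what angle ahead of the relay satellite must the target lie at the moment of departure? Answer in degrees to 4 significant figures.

φ = 95.60°

Semi-major axis of the transfer orbit: a_t = (6643 + 32070)/2 = 19356.5 km.
The half-period of the transfer ellipse is t = π√(a_t³/μ) = 13400 s.
Target angular speed ω₂ = √(μ/r₂³) = 1.099×10^-4 rad/s.
Angle swept by the target during transfer: ω₂·t = 1.473 rad = 84.40°.
The relay satellite traverses 180° on the transfer ellipse, so the target must lead by 180° − 84.40° = 95.60°.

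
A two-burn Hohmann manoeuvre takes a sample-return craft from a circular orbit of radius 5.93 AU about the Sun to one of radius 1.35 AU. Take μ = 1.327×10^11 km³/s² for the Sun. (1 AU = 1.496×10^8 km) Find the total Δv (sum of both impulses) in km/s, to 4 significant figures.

Δv = 11.87 km/s

In km: r₁ = 5.93 × 1.496×10^8 = 8.87128×10^8 km; r₂ = 1.35 × 1.496×10^8 = 2.0196×10^8 km.
Semi-major axis of the transfer orbit: a_t = (8.87128×10^8 + 2.0196×10^8)/2 = 5.44544×10^8 km.
Circular speed at r₁: v₁ = √(μ/r₁) = √(1.327×10^11/8.87128×10^8) = 12.23 km/s.
On the transfer ellipse at r₁, v² = μ(2/r − 1/a) gives v_a = √[μ(2/r₁ − 1/a_t)] = 7.448 km/s.
First burn Δv₁ = |v_a − v₁| = 4.782 km/s.
At r₂, v₂ = √(μ/r₂) = 25.633 km/s.
Transfer-orbit speed at r₂: v_p = √[μ(2/r₂ − 1/a_t)] = 32.717 km/s.
Second burn Δv₂ = |v₂ − v_p| = 7.084 km/s.
Δv = Δv₁ + Δv₂ = 4.782 + 7.084 = 11.87 km/s.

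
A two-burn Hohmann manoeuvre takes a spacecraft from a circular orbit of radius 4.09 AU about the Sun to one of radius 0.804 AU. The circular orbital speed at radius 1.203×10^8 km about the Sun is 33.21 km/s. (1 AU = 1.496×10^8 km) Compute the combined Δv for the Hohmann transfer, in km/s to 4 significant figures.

Δv = 16.01 km/s

From the circular-orbit relation v² = μ/r at r = 1.203×10^8 km: μ = v²r = (33.21)² × 1.203×10^8 = 1.32679×10^11 km³/s².
In km: r₁ = 4.09 × 1.496×10^8 = 6.11864×10^8 km; r₂ = 0.804 × 1.496×10^8 = 1.202784×10^8 km.
Transfer-ellipse semi-major axis a_t = (r₁ + r₂)/2 = (6.11864×10^8 + 1.202784×10^8)/2 = 3.660712×10^8 km.
At r₁ the circular-orbit speed is v₁ = √(μ/r₁) = 14.726 km/s.
On the transfer ellipse at r₁, v² = μ(2/r − 1/a) gives v_a = √[μ(2/r₁ − 1/a_t)] = 8.4408 km/s.
First burn Δv₁ = |v_a − v₁| = 6.285 km/s.
At r₂, v₂ = √(μ/r₂) = 33.213 km/s.
Transfer-orbit speed at r₂: v_p = √[μ(2/r₂ − 1/a_t)] = 42.939 km/s.
Second burn Δv₂ = |v₂ − v_p| = 9.726 km/s.
Δv = Δv₁ + Δv₂ = 6.285 + 9.726 = 16.01 km/s.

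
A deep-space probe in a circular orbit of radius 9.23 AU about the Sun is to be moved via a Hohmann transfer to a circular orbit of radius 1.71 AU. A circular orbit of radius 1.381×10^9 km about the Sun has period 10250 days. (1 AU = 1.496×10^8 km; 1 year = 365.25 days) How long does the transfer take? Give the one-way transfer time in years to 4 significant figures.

t = 6.400 years

From Kepler's third law T² = 4π²r³/μ at r = 1.381×10^9 km, T = 10250 days = 10250 × 86400 s = 8.856×10^8 s: μ = 4π²r³/T² = 1.32576×10^11 km³/s².
In km: r₁ = 9.23 × 1.496×10^8 = 1.380808×10^9 km; r₂ = 1.71 × 1.496×10^8 = 2.55816×10^8 km.
Semi-major axis of the transfer orbit: a_t = (1.380808×10^9 + 2.55816×10^8)/2 = 8.18312×10^8 km.
Half the transfer-orbit period gives t = π√(a_t³/μ) = 2.0197×10^8 s.
Converting: 2.0197×10^8 s ÷ 3.15576×10^7 s/year (365.25 × 86400) = 6.400 years.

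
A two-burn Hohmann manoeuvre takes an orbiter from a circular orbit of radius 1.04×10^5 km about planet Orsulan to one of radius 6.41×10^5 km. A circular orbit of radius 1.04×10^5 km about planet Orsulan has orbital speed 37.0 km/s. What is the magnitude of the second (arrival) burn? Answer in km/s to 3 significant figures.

Δv₂ = 7.03 km/s

From the circular-orbit relation v² = μ/r at r = 1.04×10^5 km: μ = v²r = (37.0)² × 1.04×10^5 = 1.42376×10^8 km³/s².
The Hohmann ellipse has a_t = (r₁ + r₂)/2 = 3.725×10^5 km.
Circular speed at r = 6.410×10^5 km: v_c = √(μ/r) = 14.904 km/s.
Transfer-orbit speed at the same r (vis-viva, a = a_t): v_t = √[μ(2/r − 1/a_t)] = 7.8749 km/s.
Δv₂ = |v_t − v_c| = |7.8749 − 14.904| = 7.029 km/s.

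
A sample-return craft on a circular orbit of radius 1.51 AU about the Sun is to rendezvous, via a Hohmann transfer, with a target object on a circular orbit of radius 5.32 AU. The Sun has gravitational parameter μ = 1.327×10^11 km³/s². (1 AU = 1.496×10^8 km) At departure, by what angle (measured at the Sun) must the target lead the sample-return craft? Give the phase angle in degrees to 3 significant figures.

In km: r₁ = 1.51 × 1.496×10^8 = 2.25896×10^8 km; r₂ = 5.32 × 1.496×10^8 = 7.95872×10^8 km.
The Hohmann ellipse has a_t = (r₁ + r₂)/2 = 5.10884×10^8 km.
The half-period of the transfer ellipse is t = π√(a_t³/μ) = 9.9586×10^7 s.
Target angular speed ω₂ = √(μ/r₂³) = 1.6224×10^-8 rad/s.
Angle swept by the target during transfer: ω₂·t = 1.6157 rad = 92.57°.
The sample-return craft traverses 180° on the transfer ellipse, so the target must lead by 180° − 92.57° = 87.4°.

φ = 87.4°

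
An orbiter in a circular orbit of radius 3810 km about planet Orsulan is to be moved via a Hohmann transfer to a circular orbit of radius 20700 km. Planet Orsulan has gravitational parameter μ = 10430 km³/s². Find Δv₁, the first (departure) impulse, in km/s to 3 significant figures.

Δv₁ = 0.496 km/s

Transfer-ellipse semi-major axis a_t = (r₁ + r₂)/2 = (3810 + 20700)/2 = 12255 km.
Circular speed at r = 3810 km: v_c = √(μ/r) = 1.6545 km/s.
Vis-viva on the transfer ellipse at r = 3810 km gives v_t = √[μ(2/r − 1/a_t)] = 2.1503 km/s.
Δv₁ = |v_t − v_c| = |2.1503 − 1.6545| = 0.4958 km/s.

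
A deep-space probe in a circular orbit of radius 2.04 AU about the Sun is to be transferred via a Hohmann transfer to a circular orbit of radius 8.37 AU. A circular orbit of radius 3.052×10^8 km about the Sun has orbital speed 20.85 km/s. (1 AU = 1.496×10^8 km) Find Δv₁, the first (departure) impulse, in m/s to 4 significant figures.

Δv₁ = 5590 m/s

From the circular-orbit relation v² = μ/r at r = 3.052×10^8 km: μ = v²r = (20.85)² × 3.052×10^8 = 1.32677×10^11 km³/s².
In km: r₁ = 2.04 × 1.496×10^8 = 3.05184×10^8 km; r₂ = 8.37 × 1.496×10^8 = 1.252152×10^9 km.
Semi-major axis of the transfer orbit: a_t = (3.05184×10^8 + 1.252152×10^9)/2 = 7.78668×10^8 km.
On the circular orbit at r = 3.05184×10^8 km, v_c = √(μ/r) = 20.85 km/s.
Vis-viva on the transfer ellipse at r = 3.05184×10^8 km gives v_t = √[μ(2/r − 1/a_t)] = 26.44 km/s.
Δv₁ = |v_t − v_c| = |26.44 − 20.85| = 5.590 km/s.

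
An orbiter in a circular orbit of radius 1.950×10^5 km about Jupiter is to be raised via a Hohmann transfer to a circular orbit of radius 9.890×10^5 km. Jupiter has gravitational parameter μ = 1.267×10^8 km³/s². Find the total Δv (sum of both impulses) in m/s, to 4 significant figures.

Δv = 12280 m/s

The Hohmann ellipse has a_t = (r₁ + r₂)/2 = 5.920×10^5 km.
Circular speed at r₁: v₁ = √(μ/r₁) = √(1.267×10^8/1.950×10^5) = 25.490 km/s.
On the transfer ellipse at r₁, vis-viva gives v_p = √[μ(2/r₁ − 1/a_t)] = 32.946 km/s.
First burn Δv₁ = |v_p − v₁| = 7.456 km/s.
Circular speed at r₂: v₂ = √(μ/r₂) = 11.319 km/s.
Transfer-orbit speed at r₂: v_a = √[μ(2/r₂ − 1/a_t)] = 6.4960 km/s.
Second burn Δv₂ = |v₂ − v_a| = 4.823 km/s.
Total Δv = Δv₁ + Δv₂ = 12.28 km/s.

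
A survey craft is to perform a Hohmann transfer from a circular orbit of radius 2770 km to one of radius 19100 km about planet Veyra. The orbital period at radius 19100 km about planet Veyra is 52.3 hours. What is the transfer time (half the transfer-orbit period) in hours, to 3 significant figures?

From Kepler's third law T² = 4π²r³/μ at r = 19100 km, T = 52.3 hours = 52.3 × 3600 s = 1.8828×10^5 s: μ = 4π²r³/T² = 7759.82 km³/s².
Transfer-ellipse semi-major axis a_t = (r₁ + r₂)/2 = (2770 + 19100)/2 = 10935 km.
Half the transfer-orbit period gives t = π√(a_t³/μ) = 40780 s.
Converting: 40780 s ÷ 3600 s/hour = 11.3 hours.

t = 11.3 hours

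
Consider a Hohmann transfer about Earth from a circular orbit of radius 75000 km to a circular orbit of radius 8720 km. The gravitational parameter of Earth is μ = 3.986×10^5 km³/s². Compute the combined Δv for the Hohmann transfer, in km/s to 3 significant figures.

Transfer-ellipse semi-major axis a_t = (r₁ + r₂)/2 = (75000 + 8720)/2 = 41860 km.
Circular speed at r₁: v₁ = √(μ/r₁) = √(3.986×10^5/75000) = 2.305 km/s.
Transfer-orbit speed at r₁ (vis-viva equation): v_a = √[μ(2/r₁ − 1/a_t)] = 1.052 km/s.
First burn Δv₁ = |v_a − v₁| = 1.253 km/s.
At r₂, v₂ = √(μ/r₂) = 6.761 km/s.
Transfer-orbit speed at r₂: v_p = √[μ(2/r₂ − 1/a_t)] = 9.050 km/s.
Second burn Δv₂ = |v₂ − v_p| = 2.289 km/s.
Δv = Δv₁ + Δv₂ = 1.253 + 2.289 = 3.542 km/s.

Δv = 3.54 km/s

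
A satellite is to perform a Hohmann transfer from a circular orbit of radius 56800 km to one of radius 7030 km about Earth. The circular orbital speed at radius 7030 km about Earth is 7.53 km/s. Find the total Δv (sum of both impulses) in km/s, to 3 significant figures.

Δv = 3.92 km/s

From the circular-orbit relation v² = μ/r at r = 7030 km: μ = v²r = (7.53)² × 7030 = 3.98607×10^5 km³/s².
Transfer-ellipse semi-major axis a_t = (r₁ + r₂)/2 = (56800 + 7030)/2 = 31915 km.
Circular speed at r₁: v₁ = √(μ/r₁) = √(3.98607×10^5/56800) = 2.6491 km/s.
On the transfer ellipse at r₁, vis-viva equation gives v_a = √[μ(2/r₁ − 1/a_t)] = 1.2433 km/s.
First burn Δv₁ = |v_a − v₁| = 1.4058 km/s.
At r₂, v₂ = √(μ/r₂) = 7.53000 km/s.
Transfer-orbit speed at r₂: v_p = √[μ(2/r₂ − 1/a_t)] = 10.0455 km/s.
Second burn Δv₂ = |v₂ − v_p| = 2.5155 km/s.
Δv = Δv₁ + Δv₂ = 1.4058 + 2.5155 = 3.921 km/s.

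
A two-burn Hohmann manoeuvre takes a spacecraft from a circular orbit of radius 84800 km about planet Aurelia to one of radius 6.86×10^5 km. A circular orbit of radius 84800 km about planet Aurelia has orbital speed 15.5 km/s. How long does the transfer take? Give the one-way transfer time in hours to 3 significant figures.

From the circular-orbit relation v² = μ/r at r = 84800 km: μ = v²r = (15.5)² × 84800 = 2.03732×10^7 km³/s².
Transfer-ellipse semi-major axis a_t = (r₁ + r₂)/2 = (84800 + 6.860×10^5)/2 = 3.854×10^5 km.
By Kepler's third law the transfer-orbit period is T = 2π√(a_t³/μ), so t = T/2 = 1.6653×10^5 s.
Converting: 1.6653×10^5 s ÷ 3600 s/hour = 46.3 hours.

t = 46.3 hours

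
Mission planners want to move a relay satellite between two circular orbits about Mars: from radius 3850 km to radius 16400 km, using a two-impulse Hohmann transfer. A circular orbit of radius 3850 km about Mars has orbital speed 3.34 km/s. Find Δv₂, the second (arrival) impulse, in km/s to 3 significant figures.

Δv₂ = 0.620 km/s

From the circular-orbit relation v² = μ/r at r = 3850 km: μ = v²r = (3.34)² × 3850 = 42949.1 km³/s².
Transfer-ellipse semi-major axis a_t = (r₁ + r₂)/2 = (3850 + 16400)/2 = 10125 km.
On the circular orbit at r = 16400 km, v_c = √(μ/r) = 1.6183 km/s.
Vis-viva on the transfer ellipse at r = 16400 km gives v_t = √[μ(2/r − 1/a_t)] = 0.99790 km/s.
Δv₂ = |v_t − v_c| = |0.99790 − 1.6183| = 0.6204 km/s.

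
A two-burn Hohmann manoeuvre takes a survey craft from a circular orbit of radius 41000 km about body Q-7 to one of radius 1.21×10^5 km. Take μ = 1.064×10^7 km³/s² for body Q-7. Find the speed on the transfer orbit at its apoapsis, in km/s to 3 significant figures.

v = 6.67 km/s

Transfer-ellipse semi-major axis a_t = (r₁ + r₂)/2 = (41000 + 1.210×10^5)/2 = 81000 km.
The apoapsis of the transfer ellipse is at r = 1.210×10^5 km.
From the vis-viva equation, v = √[μ(2/r − 1/a_t)] = 6.672 km/s.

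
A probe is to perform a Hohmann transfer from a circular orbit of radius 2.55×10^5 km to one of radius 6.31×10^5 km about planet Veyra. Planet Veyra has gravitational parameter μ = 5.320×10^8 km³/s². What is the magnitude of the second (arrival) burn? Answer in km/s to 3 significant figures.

The Hohmann ellipse has a_t = (r₁ + r₂)/2 = 4.430×10^5 km.
Circular speed at r = 6.310×10^5 km: v_c = √(μ/r) = 29.0363 km/s.
Vis-viva on the transfer ellipse at r = 6.310×10^5 km gives v_t = √[μ(2/r − 1/a_t)] = 22.0297 km/s.
Δv₂ = |v_t − v_c| = |22.0297 − 29.0363| = 7.007 km/s.

Δv₂ = 7.01 km/s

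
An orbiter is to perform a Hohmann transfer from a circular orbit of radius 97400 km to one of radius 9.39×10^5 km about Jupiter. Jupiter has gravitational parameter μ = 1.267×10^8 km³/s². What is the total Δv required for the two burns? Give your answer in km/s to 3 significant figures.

The Hohmann ellipse has a_t = (r₁ + r₂)/2 = 5.182×10^5 km.
At r₁ the circular-orbit speed is v₁ = √(μ/r₁) = 36.07 km/s.
On the transfer ellipse at r₁, v² = μ(2/r − 1/a) gives v_p = √[μ(2/r₁ − 1/a_t)] = 48.55 km/s.
First burn Δv₁ = |v_p − v₁| = 12.48 km/s.
At r₂, v₂ = √(μ/r₂) = 11.616 km/s.
Transfer-orbit speed at r₂: v_a = √[μ(2/r₂ − 1/a_t)] = 5.0360 km/s.
Second burn Δv₂ = |v₂ − v_a| = 6.580 km/s.
Total Δv = Δv₁ + Δv₂ = 19.06 km/s.

Δv = 19.1 km/s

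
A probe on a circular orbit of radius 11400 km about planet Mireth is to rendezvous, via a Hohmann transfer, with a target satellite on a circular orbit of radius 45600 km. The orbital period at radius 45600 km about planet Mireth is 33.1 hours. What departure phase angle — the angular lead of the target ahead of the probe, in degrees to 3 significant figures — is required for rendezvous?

From Kepler's third law T² = 4π²r³/μ at r = 45600 km, T = 33.1 hours = 33.1 × 3600 s = 1.1916×10^5 s: μ = 4π²r³/T² = 2.63629×10^5 km³/s².
Semi-major axis of the transfer orbit: a_t = (11400 + 45600)/2 = 28500 km.
The half-period of the transfer ellipse is t = π√(a_t³/μ) = 29439 s.
Target angular speed ω₂ = √(μ/r₂³) = 5.2729×10^-5 rad/s.
Angle swept by the target during transfer: ω₂·t = 1.5523 rad = 88.94°.
The probe traverses 180° on the transfer ellipse, so the target must lead by 180° − 88.94° = 91.1°.

φ = 91.1°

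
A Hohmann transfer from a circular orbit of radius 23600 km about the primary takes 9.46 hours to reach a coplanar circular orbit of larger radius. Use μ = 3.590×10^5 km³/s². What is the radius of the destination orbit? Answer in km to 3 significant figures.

r₂ = 46000 km

Transfer time t = 9.46 hours = 34056 s, and t = π√(a_t³/μ).
So a_t = (μ t²/π²)^(1/3) = (3.590×10^5 × (34056)² / π²)^(1/3) = 34812 km.
Since a_t = (r₁ + r₂)/2, r₂ = 2a_t − r₁ = 2×34812 − 23600 = 46024 km.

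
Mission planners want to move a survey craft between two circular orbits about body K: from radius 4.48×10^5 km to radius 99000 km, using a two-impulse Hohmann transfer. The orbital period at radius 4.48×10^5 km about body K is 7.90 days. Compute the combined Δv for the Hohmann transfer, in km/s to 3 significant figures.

Δv = 4.10 km/s

From Kepler's third law T² = 4π²r³/μ at r = 4.48×10^5 km, T = 7.90 days = 7.90 × 86400 s = 6.8256×10^5 s: μ = 4π²r³/T² = 7.61925×10^6 km³/s².
Transfer-ellipse semi-major axis a_t = (r₁ + r₂)/2 = (4.480×10^5 + 99000)/2 = 2.735×10^5 km.
At r₁ the circular-orbit speed is v₁ = √(μ/r₁) = 4.124 km/s.
On the transfer ellipse at r₁, v² = μ(2/r − 1/a) gives v_a = √[μ(2/r₁ − 1/a_t)] = 2.481 km/s.
First burn Δv₁ = |v_a − v₁| = 1.643 km/s.
Circular speed at r₂: v₂ = √(μ/r₂) = 8.7728 km/s.
Transfer-orbit speed at r₂: v_p = √[μ(2/r₂ − 1/a_t)] = 11.228 km/s.
Second burn Δv₂ = |v₂ − v_p| = 2.455 km/s.
Total Δv = Δv₁ + Δv₂ = 4.098 km/s.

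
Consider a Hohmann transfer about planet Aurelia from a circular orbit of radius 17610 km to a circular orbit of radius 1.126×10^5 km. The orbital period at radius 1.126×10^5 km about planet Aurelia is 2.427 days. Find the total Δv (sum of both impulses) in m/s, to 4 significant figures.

From Kepler's third law T² = 4π²r³/μ at r = 1.126×10^5 km, T = 2.427 days = 2.427 × 86400 s = 2.096928×10^5 s: μ = 4π²r³/T² = 1.28176×10^6 km³/s².
Transfer-ellipse semi-major axis a_t = (r₁ + r₂)/2 = (17610 + 1.126×10^5)/2 = 65105 km.
Circular speed at r₁: v₁ = √(μ/r₁) = √(1.28176×10^6/17610) = 8.531478 km/s.
On the transfer ellipse at r₁, v² = μ(2/r − 1/a) gives v_p = √[μ(2/r₁ − 1/a_t)] = 11.21983 km/s.
First burn Δv₁ = |v_p − v₁| = 2.6884 km/s.
Circular speed at r₂: v₂ = √(μ/r₂) = 3.3739 km/s.
Transfer-orbit speed at r₂: v_a = √[μ(2/r₂ − 1/a_t)] = 1.7547 km/s.
Second burn Δv₂ = |v₂ − v_a| = 1.6192 km/s.
Total Δv = Δv₁ + Δv₂ = 4.308 km/s.

Δv = 4308 m/s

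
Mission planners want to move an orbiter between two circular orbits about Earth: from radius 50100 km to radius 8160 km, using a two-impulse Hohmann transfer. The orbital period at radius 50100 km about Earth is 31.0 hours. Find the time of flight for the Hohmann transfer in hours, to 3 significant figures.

t = 6.87 hours

From Kepler's third law T² = 4π²r³/μ at r = 50100 km, T = 31.0 hours = 31.0 × 3600 s = 1.116×10^5 s: μ = 4π²r³/T² = 3.98607×10^5 km³/s².
Transfer-ellipse semi-major axis a_t = (r₁ + r₂)/2 = (50100 + 8160)/2 = 29130 km.
By Kepler's third law the transfer-orbit period is T = 2π√(a_t³/μ), so t = T/2 = 24740 s.
Converting: 24740 s ÷ 3600 s/hour = 6.87 hours.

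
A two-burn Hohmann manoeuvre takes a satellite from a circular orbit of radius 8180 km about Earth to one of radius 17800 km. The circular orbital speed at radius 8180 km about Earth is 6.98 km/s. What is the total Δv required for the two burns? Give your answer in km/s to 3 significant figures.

From the circular-orbit relation v² = μ/r at r = 8180 km: μ = v²r = (6.98)² × 8180 = 3.98533×10^5 km³/s².
Transfer-ellipse semi-major axis a_t = (r₁ + r₂)/2 = (8180 + 17800)/2 = 12990 km.
Circular speed at r₁: v₁ = √(μ/r₁) = √(3.98533×10^5/8180) = 6.980 km/s.
On the transfer ellipse at r₁, v² = μ(2/r − 1/a) gives v_p = √[μ(2/r₁ − 1/a_t)] = 8.171 km/s.
First burn Δv₁ = |v_p − v₁| = 1.191 km/s.
Circular speed at r₂: v₂ = √(μ/r₂) = 4.7318 km/s.
Transfer-orbit speed at r₂: v_a = √[μ(2/r₂ − 1/a_t)] = 3.7549 km/s.
Second burn Δv₂ = |v₂ − v_a| = 0.9769 km/s.
Total Δv = Δv₁ + Δv₂ = 2.168 km/s.

Δv = 2.17 km/s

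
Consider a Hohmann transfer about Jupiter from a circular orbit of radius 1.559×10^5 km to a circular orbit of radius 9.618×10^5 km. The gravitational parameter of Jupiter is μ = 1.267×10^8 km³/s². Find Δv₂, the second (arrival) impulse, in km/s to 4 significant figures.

Δv₂ = 5.415 km/s

The Hohmann ellipse has a_t = (r₁ + r₂)/2 = 5.5885×10^5 km.
On the circular orbit at r = 9.618×10^5 km, v_c = √(μ/r) = 11.477 km/s.
Vis-viva on the transfer ellipse at r = 9.618×10^5 km gives v_t = √[μ(2/r − 1/a_t)] = 6.0621 km/s.
Δv₂ = |v_t − v_c| = |6.0621 − 11.477| = 5.415 km/s.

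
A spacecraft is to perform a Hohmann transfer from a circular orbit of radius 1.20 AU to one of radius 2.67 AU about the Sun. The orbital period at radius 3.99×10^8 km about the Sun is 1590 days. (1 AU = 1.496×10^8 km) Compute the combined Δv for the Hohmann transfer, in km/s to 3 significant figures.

Δv = 8.63 km/s

From Kepler's third law T² = 4π²r³/μ at r = 3.99×10^8 km, T = 1590 days = 1590 × 86400 s = 1.37376×10^8 s: μ = 4π²r³/T² = 1.32879×10^11 km³/s².
In km: r₁ = 1.20 × 1.496×10^8 = 1.7952×10^8 km; r₂ = 2.67 × 1.496×10^8 = 3.99432×10^8 km.
The Hohmann ellipse has a_t = (r₁ + r₂)/2 = 2.89476×10^8 km.
At r₁ the circular-orbit speed is v₁ = √(μ/r₁) = 27.2065 km/s.
Transfer-orbit speed at r₁ (vis-viva equation): v_p = √[μ(2/r₁ − 1/a_t)] = 31.9586 km/s.
First burn Δv₁ = |v_p − v₁| = 4.752 km/s.
Circular speed at r₂: v₂ = √(μ/r₂) = 18.239 km/s.
Transfer-orbit speed at r₂: v_a = √[μ(2/r₂ − 1/a_t)] = 14.363 km/s.
Second burn Δv₂ = |v₂ − v_a| = 3.876 km/s.
Total Δv = Δv₁ + Δv₂ = 8.628 km/s.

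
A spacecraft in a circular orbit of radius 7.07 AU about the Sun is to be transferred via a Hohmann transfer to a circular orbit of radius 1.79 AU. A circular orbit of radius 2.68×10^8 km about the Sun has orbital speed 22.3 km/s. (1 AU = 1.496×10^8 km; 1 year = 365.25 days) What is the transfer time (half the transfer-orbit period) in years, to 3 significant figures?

From the circular-orbit relation v² = μ/r at r = 2.68×10^8 km: μ = v²r = (22.3)² × 2.68×10^8 = 1.33274×10^11 km³/s².
In km: r₁ = 7.07 × 1.496×10^8 = 1.057672×10^9 km; r₂ = 1.79 × 1.496×10^8 = 2.67784×10^8 km.
The Hohmann ellipse has a_t = (r₁ + r₂)/2 = 6.62728×10^8 km.
By Kepler's third law the transfer-orbit period is T = 2π√(a_t³/μ), so t = T/2 = 1.468×10^8 s.
Converting: 1.468×10^8 s ÷ 3.15576×10^7 s/year (365.25 × 86400) = 4.65 years.

t = 4.65 years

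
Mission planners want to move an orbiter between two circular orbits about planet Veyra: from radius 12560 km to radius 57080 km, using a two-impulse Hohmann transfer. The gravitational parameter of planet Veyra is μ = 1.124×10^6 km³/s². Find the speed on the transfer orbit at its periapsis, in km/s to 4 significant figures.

v = 12.11 km/s

Semi-major axis of the transfer orbit: a_t = (12560 + 57080)/2 = 34820 km.
At periapsis, r = 12560 km.
Vis-viva: v = √[μ(2/r − 1/a_t)] = √[1.124×10^6 × (2/12560 − 1/34820)] = 12.11 km/s.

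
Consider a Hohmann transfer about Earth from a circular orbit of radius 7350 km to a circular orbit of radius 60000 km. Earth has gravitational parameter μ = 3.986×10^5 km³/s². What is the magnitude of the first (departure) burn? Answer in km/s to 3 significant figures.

Δv₁ = 2.47 km/s

Semi-major axis of the transfer orbit: a_t = (7350 + 60000)/2 = 33675 km.
On the circular orbit at r = 7350 km, v_c = √(μ/r) = 7.364 km/s.
Vis-viva on the transfer ellipse at r = 7350 km gives v_t = √[μ(2/r − 1/a_t)] = 9.830 km/s.
Δv₁ = |v_t − v_c| = |9.830 − 7.364| = 2.466 km/s.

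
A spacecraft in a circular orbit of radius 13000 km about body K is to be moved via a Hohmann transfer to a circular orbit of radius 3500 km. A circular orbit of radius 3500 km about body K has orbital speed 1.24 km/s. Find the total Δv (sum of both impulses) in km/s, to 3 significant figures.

Δv = 0.541 km/s

From the circular-orbit relation v² = μ/r at r = 3500 km: μ = v²r = (1.24)² × 3500 = 5381.60 km³/s².
The Hohmann ellipse has a_t = (r₁ + r₂)/2 = 8250 km.
Circular speed at r₁: v₁ = √(μ/r₁) = √(5381.60/13000) = 0.6434 km/s.
On the transfer ellipse at r₁, vis-viva gives v_a = √[μ(2/r₁ − 1/a_t)] = 0.4191 km/s.
First burn Δv₁ = |v_a − v₁| = 0.2243 km/s.
At r₂, v₂ = √(μ/r₂) = 1.2400 km/s.
Transfer-orbit speed at r₂: v_p = √[μ(2/r₂ − 1/a_t)] = 1.5566 km/s.
Second burn Δv₂ = |v₂ − v_p| = 0.3166 km/s.
Δv = Δv₁ + Δv₂ = 0.2243 + 0.3166 = 0.5409 km/s.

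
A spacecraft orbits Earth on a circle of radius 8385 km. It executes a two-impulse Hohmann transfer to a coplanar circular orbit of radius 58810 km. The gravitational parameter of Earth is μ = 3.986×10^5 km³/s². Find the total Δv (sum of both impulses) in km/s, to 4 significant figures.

Semi-major axis of the transfer orbit: a_t = (8385 + 58810)/2 = 33597.5 km.
At r₁ the circular-orbit speed is v₁ = √(μ/r₁) = 6.895 km/s.
Transfer-orbit speed at r₁ (vis-viva): v_p = √[μ(2/r₁ − 1/a_t)] = 9.122 km/s.
First burn Δv₁ = |v_p − v₁| = 2.227 km/s.
At r₂, v₂ = √(μ/r₂) = 2.6034 km/s.
Transfer-orbit speed at r₂: v_a = √[μ(2/r₂ − 1/a_t)] = 1.3006 km/s.
Second burn Δv₂ = |v₂ − v_a| = 1.303 km/s.
Δv = Δv₁ + Δv₂ = 2.227 + 1.303 = 3.530 km/s.

Δv = 3.530 km/s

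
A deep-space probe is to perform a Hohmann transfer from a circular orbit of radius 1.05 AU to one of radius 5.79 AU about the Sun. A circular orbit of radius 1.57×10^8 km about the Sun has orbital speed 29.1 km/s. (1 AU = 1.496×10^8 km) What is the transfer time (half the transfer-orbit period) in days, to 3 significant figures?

From the circular-orbit relation v² = μ/r at r = 1.57×10^8 km: μ = v²r = (29.1)² × 1.57×10^8 = 1.32949×10^11 km³/s².
In km: r₁ = 1.05 × 1.496×10^8 = 1.5708×10^8 km; r₂ = 5.79 × 1.496×10^8 = 8.66184×10^8 km.
Transfer-ellipse semi-major axis a_t = (r₁ + r₂)/2 = (1.5708×10^8 + 8.66184×10^8)/2 = 5.11632×10^8 km.
Transfer time t = π√(a_t³/μ) = π√((5.11632×10^8)³ / 1.32949×10^11) = 9.971×10^7 s.
Converting: 9.971×10^7 s ÷ 86400 s/day = 1150 days.

t = 1150 days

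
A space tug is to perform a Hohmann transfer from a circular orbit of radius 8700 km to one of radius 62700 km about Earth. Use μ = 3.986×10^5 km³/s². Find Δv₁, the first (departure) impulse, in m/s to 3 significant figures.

Semi-major axis of the transfer orbit: a_t = (8700 + 62700)/2 = 35700 km.
On the circular orbit at r = 8700 km, v_c = √(μ/r) = 6.76876 km/s.
Transfer-orbit speed at the same r (vis-viva, a = a_t): v_t = √[μ(2/r − 1/a_t)] = 8.97034 km/s.
Δv₁ = |v_t − v_c| = |8.97034 − 6.76876| = 2.202 km/s.

Δv₁ = 2200 m/s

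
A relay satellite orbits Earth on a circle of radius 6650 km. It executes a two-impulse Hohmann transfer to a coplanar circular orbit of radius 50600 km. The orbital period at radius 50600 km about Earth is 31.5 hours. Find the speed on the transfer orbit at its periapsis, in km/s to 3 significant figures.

v = 10.3 km/s

From Kepler's third law T² = 4π²r³/μ at r = 50600 km, T = 31.5 hours = 31.5 × 3600 s = 1.134×10^5 s: μ = 4π²r³/T² = 3.97727×10^5 km³/s².
Semi-major axis of the transfer orbit: a_t = (6650 + 50600)/2 = 28625 km.
At periapsis, r = 6650 km.
Vis-viva: v = √[μ(2/r − 1/a_t)] = √[3.97727×10^5 × (2/6650 − 1/28625)] = 10.28 km/s.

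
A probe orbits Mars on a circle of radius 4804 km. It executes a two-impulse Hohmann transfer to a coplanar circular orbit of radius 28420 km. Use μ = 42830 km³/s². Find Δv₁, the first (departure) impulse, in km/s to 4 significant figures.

Semi-major axis of the transfer orbit: a_t = (4804 + 28420)/2 = 16612 km.
Circular speed at r = 4804 km: v_c = √(μ/r) = 2.9859 km/s.
Transfer-orbit speed at the same r (vis-viva, a = a_t): v_t = √[μ(2/r − 1/a_t)] = 3.9055 km/s.
Δv₁ = |v_t − v_c| = |3.9055 − 2.9859| = 0.9196 km/s.

Δv₁ = 0.9196 km/s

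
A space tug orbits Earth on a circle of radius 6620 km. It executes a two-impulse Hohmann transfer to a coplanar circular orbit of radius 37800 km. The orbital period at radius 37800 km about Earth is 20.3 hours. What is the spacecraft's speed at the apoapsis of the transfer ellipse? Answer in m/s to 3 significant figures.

v = 1770 m/s

From Kepler's third law T² = 4π²r³/μ at r = 37800 km, T = 20.3 hours = 20.3 × 3600 s = 73080 s: μ = 4π²r³/T² = 3.99244×10^5 km³/s².
The Hohmann ellipse has a_t = (r₁ + r₂)/2 = 22210 km.
The apoapsis of the transfer ellipse is at r = 37800 km.
From the vis-viva equation, v = √[μ(2/r − 1/a_t)] = 1.774 km/s.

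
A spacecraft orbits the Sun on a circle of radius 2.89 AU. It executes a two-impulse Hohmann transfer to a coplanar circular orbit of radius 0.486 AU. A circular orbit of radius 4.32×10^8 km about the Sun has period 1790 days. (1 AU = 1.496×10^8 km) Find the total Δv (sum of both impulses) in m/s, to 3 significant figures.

From Kepler's third law T² = 4π²r³/μ at r = 4.32×10^8 km, T = 1790 days = 1790 × 86400 s = 1.54656×10^8 s: μ = 4π²r³/T² = 1.33069×10^11 km³/s².
In km: r₁ = 2.89 × 1.496×10^8 = 4.32344×10^8 km; r₂ = 0.486 × 1.496×10^8 = 7.27056×10^7 km.
The Hohmann ellipse has a_t = (r₁ + r₂)/2 = 2.525248×10^8 km.
At r₁ the circular-orbit speed is v₁ = √(μ/r₁) = 17.544 km/s.
Transfer-orbit speed at r₁ (v² = μ(2/r − 1/a)): v_a = √[μ(2/r₁ − 1/a_t)] = 9.4136 km/s.
First burn Δv₁ = |v_a − v₁| = 8.130 km/s.
At r₂, v₂ = √(μ/r₂) = 42.78 km/s.
Transfer-orbit speed at r₂: v_p = √[μ(2/r₂ − 1/a_t)] = 55.98 km/s.
Second burn Δv₂ = |v₂ − v_p| = 13.20 km/s.
Δv = Δv₁ + Δv₂ = 8.130 + 13.20 = 21.33 km/s.

Δv = 21300 m/s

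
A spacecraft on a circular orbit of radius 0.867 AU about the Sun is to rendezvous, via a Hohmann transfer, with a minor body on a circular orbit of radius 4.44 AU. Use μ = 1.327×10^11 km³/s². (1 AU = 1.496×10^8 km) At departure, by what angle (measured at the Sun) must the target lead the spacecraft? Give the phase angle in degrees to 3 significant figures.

In km: r₁ = 0.867 × 1.496×10^8 = 1.297032×10^8 km; r₂ = 4.44 × 1.496×10^8 = 6.64224×10^8 km.
The Hohmann ellipse has a_t = (r₁ + r₂)/2 = 3.969636×10^8 km.
The half-period of the transfer ellipse is t = π√(a_t³/μ) = 6.821×10^7 s.
The target's mean motion on its circular orbit is ω₂ = √(μ/r₂³) = 2.128×10^-8 rad/s.
Angle swept by the target during transfer: ω₂·t = 1.4515 rad = 83.16°.
The spacecraft traverses 180° on the transfer ellipse, so the target must lead by 180° − 83.16° = 96.8°.

φ = 96.8°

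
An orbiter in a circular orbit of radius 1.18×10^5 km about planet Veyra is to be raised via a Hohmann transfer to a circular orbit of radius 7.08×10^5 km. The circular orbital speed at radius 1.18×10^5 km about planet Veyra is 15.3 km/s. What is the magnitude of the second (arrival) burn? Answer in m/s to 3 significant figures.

From the circular-orbit relation v² = μ/r at r = 1.18×10^5 km: μ = v²r = (15.3)² × 1.18×10^5 = 2.76226×10^7 km³/s².
The Hohmann ellipse has a_t = (r₁ + r₂)/2 = 4.130×10^5 km.
On the circular orbit at r = 7.080×10^5 km, v_c = √(μ/r) = 6.246 km/s.
Vis-viva on the transfer ellipse at r = 7.080×10^5 km gives v_t = √[μ(2/r − 1/a_t)] = 3.339 km/s.
Δv₂ = |v_t − v_c| = |3.339 − 6.246| = 2.907 km/s.

Δv₂ = 2910 m/s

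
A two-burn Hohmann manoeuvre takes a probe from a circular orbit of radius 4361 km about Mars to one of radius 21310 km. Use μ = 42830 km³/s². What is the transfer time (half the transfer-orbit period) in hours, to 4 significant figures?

Semi-major axis of the transfer orbit: a_t = (4361 + 21310)/2 = 12835.5 km.
Transfer time t = π√(a_t³/μ) = π√((12835.5)³ / 42830) = 22075 s.
Converting: 22075 s ÷ 3600 s/hour = 6.132 hours.

t = 6.132 hours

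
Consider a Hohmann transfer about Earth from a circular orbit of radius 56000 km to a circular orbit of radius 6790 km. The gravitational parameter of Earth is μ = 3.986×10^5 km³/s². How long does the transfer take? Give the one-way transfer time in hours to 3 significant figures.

t = 7.69 hours

Transfer-ellipse semi-major axis a_t = (r₁ + r₂)/2 = (56000 + 6790)/2 = 31395 km.
Half the transfer-orbit period gives t = π√(a_t³/μ) = 27680 s.
Converting: 27680 s ÷ 3600 s/hour = 7.69 hours.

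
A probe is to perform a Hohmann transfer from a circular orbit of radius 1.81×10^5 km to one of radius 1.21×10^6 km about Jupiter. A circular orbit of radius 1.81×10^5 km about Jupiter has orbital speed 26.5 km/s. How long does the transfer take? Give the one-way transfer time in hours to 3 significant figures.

From the circular-orbit relation v² = μ/r at r = 1.81×10^5 km: μ = v²r = (26.5)² × 1.81×10^5 = 1.27107×10^8 km³/s².
Semi-major axis of the transfer orbit: a_t = (1.810×10^5 + 1.210×10^6)/2 = 6.955×10^5 km.
By Kepler's third law the transfer-orbit period is T = 2π√(a_t³/μ), so t = T/2 = 1.616×10^5 s.
Converting: 1.616×10^5 s ÷ 3600 s/hour = 44.9 hours.

t = 44.9 hours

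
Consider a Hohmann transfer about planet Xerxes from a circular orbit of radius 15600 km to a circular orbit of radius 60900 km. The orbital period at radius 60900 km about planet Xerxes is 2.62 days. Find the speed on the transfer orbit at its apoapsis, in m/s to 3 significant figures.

From Kepler's third law T² = 4π²r³/μ at r = 60900 km, T = 2.62 days = 2.62 × 86400 s = 2.26368×10^5 s: μ = 4π²r³/T² = 1.74013×10^5 km³/s².
Transfer-ellipse semi-major axis a_t = (r₁ + r₂)/2 = (15600 + 60900)/2 = 38250 km.
At apoapsis, r = 60900 km.
From the vis-viva equation, v = √[μ(2/r − 1/a_t)] = 1.080 km/s.

v = 1080 m/s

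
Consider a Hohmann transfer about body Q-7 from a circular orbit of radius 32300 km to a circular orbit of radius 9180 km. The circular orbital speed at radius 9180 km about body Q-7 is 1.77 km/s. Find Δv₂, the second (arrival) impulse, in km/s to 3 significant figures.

Δv₂ = 0.439 km/s

From the circular-orbit relation v² = μ/r at r = 9180 km: μ = v²r = (1.77)² × 9180 = 28760.0 km³/s².
Transfer-ellipse semi-major axis a_t = (r₁ + r₂)/2 = (32300 + 9180)/2 = 20740 km.
Circular speed at r = 9180 km: v_c = √(μ/r) = 1.7700 km/s.
Vis-viva on the transfer ellipse at r = 9180 km gives v_t = √[μ(2/r − 1/a_t)] = 2.2089 km/s.
Δv₂ = |v_t − v_c| = |2.2089 − 1.7700| = 0.4389 km/s.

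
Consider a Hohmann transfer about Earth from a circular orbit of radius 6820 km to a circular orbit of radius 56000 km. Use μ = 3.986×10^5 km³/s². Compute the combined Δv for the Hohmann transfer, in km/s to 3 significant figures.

Semi-major axis of the transfer orbit: a_t = (6820 + 56000)/2 = 31410 km.
At r₁ the circular-orbit speed is v₁ = √(μ/r₁) = 7.6450 km/s.
Transfer-orbit speed at r₁ (vis-viva): v_p = √[μ(2/r₁ − 1/a_t)] = 10.208 km/s.
First burn Δv₁ = |v_p − v₁| = 2.563 km/s.
At r₂, v₂ = √(μ/r₂) = 2.668 km/s.
Transfer-orbit speed at r₂: v_a = √[μ(2/r₂ − 1/a_t)] = 1.243 km/s.
Second burn Δv₂ = |v₂ − v_a| = 1.425 km/s.
Total Δv = Δv₁ + Δv₂ = 3.988 km/s.

Δv = 3.99 km/s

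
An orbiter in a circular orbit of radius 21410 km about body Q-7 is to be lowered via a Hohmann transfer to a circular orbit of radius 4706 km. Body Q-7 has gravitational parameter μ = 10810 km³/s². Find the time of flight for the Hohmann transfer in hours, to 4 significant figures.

Semi-major axis of the transfer orbit: a_t = (21410 + 4706)/2 = 13058 km.
Transfer time t = π√(a_t³/μ) = π√((13058)³ / 10810) = 45087 s.
Converting: 45087 s ÷ 3600 s/hour = 12.52 hours.

t = 12.52 hours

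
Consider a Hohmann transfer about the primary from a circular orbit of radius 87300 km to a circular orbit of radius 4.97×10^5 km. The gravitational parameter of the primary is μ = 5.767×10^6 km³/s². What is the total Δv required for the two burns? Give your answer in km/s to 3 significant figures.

Transfer-ellipse semi-major axis a_t = (r₁ + r₂)/2 = (87300 + 4.970×10^5)/2 = 2.9215×10^5 km.
Circular speed at r₁: v₁ = √(μ/r₁) = √(5.767×10^6/87300) = 8.127704 km/s.
Transfer-orbit speed at r₁ (v² = μ(2/r − 1/a)): v_p = √[μ(2/r₁ − 1/a_t)] = 10.60091 km/s.
First burn Δv₁ = |v_p − v₁| = 2.47321 km/s.
Circular speed at r₂: v₂ = √(μ/r₂) = 3.40641 km/s.
Transfer-orbit speed at r₂: v_a = √[μ(2/r₂ − 1/a_t)] = 1.86209 km/s.
Second burn Δv₂ = |v₂ − v_a| = 1.54432 km/s.
Δv = Δv₁ + Δv₂ = 2.47321 + 1.54432 = 4.018 km/s.

Δv = 4.02 km/s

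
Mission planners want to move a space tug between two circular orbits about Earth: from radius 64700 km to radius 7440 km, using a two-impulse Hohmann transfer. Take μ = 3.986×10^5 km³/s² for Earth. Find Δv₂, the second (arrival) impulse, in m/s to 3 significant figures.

Δv₂ = 2480 m/s

Transfer-ellipse semi-major axis a_t = (r₁ + r₂)/2 = (64700 + 7440)/2 = 36070 km.
On the circular orbit at r = 7440 km, v_c = √(μ/r) = 7.3195 km/s.
Transfer-orbit speed at the same r (vis-viva, a = a_t): v_t = √[μ(2/r − 1/a_t)] = 9.8031 km/s.
Δv₂ = |v_t − v_c| = |9.8031 − 7.3195| = 2.484 km/s.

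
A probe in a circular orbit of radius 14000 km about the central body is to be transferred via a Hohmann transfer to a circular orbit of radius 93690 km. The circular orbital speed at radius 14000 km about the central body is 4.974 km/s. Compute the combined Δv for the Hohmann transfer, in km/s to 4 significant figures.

Δv = 2.529 km/s

From the circular-orbit relation v² = μ/r at r = 14000 km: μ = v²r = (4.974)² × 14000 = 3.46369×10^5 km³/s².
The Hohmann ellipse has a_t = (r₁ + r₂)/2 = 53845 km.
At r₁ the circular-orbit speed is v₁ = √(μ/r₁) = 4.974 km/s.
Transfer-orbit speed at r₁ (v² = μ(2/r − 1/a)): v_p = √[μ(2/r₁ − 1/a_t)] = 6.561 km/s.
First burn Δv₁ = |v_p − v₁| = 1.587 km/s.
Circular speed at r₂: v₂ = √(μ/r₂) = 1.92275 km/s.
Transfer-orbit speed at r₂: v_a = √[μ(2/r₂ − 1/a_t)] = 0.980425 km/s.
Second burn Δv₂ = |v₂ − v_a| = 0.9423 km/s.
Δv = Δv₁ + Δv₂ = 1.587 + 0.9423 = 2.529 km/s.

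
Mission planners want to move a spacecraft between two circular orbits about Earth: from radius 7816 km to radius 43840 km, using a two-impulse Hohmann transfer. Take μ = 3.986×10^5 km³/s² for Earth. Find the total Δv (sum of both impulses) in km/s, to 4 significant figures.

Δv = 3.519 km/s

The Hohmann ellipse has a_t = (r₁ + r₂)/2 = 25828 km.
At r₁ the circular-orbit speed is v₁ = √(μ/r₁) = 7.1413 km/s.
On the transfer ellipse at r₁, v² = μ(2/r − 1/a) gives v_p = √[μ(2/r₁ − 1/a_t)] = 9.3039 km/s.
First burn Δv₁ = |v_p − v₁| = 2.1626 km/s.
At r₂, v₂ = √(μ/r₂) = 3.0153 km/s.
Transfer-orbit speed at r₂: v_a = √[μ(2/r₂ − 1/a_t)] = 1.6587 km/s.
Second burn Δv₂ = |v₂ − v_a| = 1.3566 km/s.
Total Δv = Δv₁ + Δv₂ = 3.519 km/s.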